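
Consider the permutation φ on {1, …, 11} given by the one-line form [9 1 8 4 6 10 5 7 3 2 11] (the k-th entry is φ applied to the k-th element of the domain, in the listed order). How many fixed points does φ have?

2

The fixed points (elements with φ(x) = x) are {4, 11}, so there are 2.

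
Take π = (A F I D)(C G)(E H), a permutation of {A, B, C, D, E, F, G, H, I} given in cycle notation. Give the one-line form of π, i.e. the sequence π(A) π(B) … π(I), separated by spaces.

F B G A H I C E D

Image by image: A↦F, B↦B, C↦G, D↦A, E↦H, F↦I, G↦C, H↦E, I↦D.
Listing these in domain order gives F B G A H I C E D.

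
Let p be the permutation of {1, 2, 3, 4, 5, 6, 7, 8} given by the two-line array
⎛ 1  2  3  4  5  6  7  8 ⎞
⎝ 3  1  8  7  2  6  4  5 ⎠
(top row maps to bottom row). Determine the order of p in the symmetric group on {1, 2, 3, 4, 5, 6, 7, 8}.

Writing p as disjoint cycles, the cycle lengths are 5, 2, 1.
Since disjoint cycles commute, ord(p) = lcm(5, 2) = 10.

10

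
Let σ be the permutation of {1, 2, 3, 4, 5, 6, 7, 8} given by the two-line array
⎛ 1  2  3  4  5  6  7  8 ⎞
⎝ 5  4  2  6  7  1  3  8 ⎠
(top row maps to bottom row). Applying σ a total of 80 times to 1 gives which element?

Tracing 1 → 5 → … returns to 1 after 7 steps, so 1 lies in a 7-cycle (1, 5, 7, 3, 2, 4, 6).
On a 7-cycle, σ^7 is the identity, so σ^80 = σ^3 there (80 ≡ 3 mod 7).
Advancing 3 steps from 1: 1 → 5 → 7 → 3.

3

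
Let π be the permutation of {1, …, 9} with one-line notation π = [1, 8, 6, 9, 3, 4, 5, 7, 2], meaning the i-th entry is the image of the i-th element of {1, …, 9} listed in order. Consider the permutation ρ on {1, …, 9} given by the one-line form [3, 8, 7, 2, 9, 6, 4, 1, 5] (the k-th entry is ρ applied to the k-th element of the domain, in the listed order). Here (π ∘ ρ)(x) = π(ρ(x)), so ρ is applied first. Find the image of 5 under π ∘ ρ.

2

ρ(5) = 9, then π(9) = 2; composing gives (π ∘ ρ)(5) = 2.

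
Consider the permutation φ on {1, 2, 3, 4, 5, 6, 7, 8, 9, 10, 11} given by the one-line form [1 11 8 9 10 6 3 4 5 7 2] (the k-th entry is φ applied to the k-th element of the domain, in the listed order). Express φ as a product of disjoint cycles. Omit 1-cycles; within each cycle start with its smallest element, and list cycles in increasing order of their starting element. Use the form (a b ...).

(2 11)(3 8 4 9 5 10 7)

Start at 2 and follow images: 2 → 11 → 2, giving the cycle (2 11).
Continuing from each remaining unvisited element yields (2 11)(3 8 4 9 5 10 7).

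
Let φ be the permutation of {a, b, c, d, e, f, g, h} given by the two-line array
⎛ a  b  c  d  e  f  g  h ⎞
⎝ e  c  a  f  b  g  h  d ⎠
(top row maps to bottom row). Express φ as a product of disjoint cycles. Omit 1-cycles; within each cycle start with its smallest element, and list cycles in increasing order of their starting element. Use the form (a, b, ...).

(a, e, b, c)(d, f, g, h)

From a: a → e → b → c → a, closing the cycle (a, e, b, c).
Continuing from each remaining unvisited element yields (a, e, b, c)(d, f, g, h).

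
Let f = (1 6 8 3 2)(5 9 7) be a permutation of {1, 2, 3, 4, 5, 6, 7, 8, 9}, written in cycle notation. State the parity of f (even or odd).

even

The cycle lengths are 5, 3, 1.
A cycle of length ℓ contributes ℓ−1 transpositions, so f is a product of 4 + 2 = 6 transpositions — even.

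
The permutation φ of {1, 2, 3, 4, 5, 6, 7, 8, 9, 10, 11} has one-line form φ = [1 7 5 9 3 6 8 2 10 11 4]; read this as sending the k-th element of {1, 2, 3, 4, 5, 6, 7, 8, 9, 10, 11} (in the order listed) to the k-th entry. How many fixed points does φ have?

2

The fixed points (elements with φ(x) = x) are {1, 6}, so there are 2.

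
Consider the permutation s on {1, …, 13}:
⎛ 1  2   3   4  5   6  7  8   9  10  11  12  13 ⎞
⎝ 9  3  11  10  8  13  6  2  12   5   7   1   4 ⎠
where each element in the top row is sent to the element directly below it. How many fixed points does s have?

No element satisfies s(x) = x, so there are 0 fixed points.

0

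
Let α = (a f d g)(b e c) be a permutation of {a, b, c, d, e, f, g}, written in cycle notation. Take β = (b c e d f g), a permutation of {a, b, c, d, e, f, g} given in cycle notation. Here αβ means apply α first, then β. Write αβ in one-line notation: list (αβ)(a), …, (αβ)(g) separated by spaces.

Chase each element through α then β: a → f → g; b → e → d; c → b → c; d → g → b; e → c → e; f → d → f; g → a → a.
Collecting the images, αβ = [g d c b e f a].

g d c b e f a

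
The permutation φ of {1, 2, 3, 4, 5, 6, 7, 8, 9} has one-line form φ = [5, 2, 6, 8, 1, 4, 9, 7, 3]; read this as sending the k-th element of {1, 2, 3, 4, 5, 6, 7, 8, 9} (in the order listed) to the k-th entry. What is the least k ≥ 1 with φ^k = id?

Decomposing into disjoint cycles gives cycle lengths 6, 2, 1.
Since disjoint cycles commute, ord(φ) = lcm(6, 2) = 6.

6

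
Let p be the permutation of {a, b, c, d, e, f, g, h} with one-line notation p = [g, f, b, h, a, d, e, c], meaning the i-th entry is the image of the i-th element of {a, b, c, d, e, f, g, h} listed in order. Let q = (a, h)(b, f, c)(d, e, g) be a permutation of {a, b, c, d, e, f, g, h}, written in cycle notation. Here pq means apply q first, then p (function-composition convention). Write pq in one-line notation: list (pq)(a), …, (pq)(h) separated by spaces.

c d f a e b h g

For each element, apply q then p: a → h → c; b → f → d; c → b → f; d → e → a; e → g → e; f → c → b; g → d → h; h → a → g.
Collecting the images, pq = [c d f a e b h g].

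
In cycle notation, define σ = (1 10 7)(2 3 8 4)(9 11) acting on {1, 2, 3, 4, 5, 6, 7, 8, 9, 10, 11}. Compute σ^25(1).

10

1 lies in the 3-cycle (1 10 7).
Powers repeat with period 3 on this cycle, and 25 mod 3 = 1, so σ^25(1) = σ^1(1).
Stepping 1 place around the cycle: 1 → 10.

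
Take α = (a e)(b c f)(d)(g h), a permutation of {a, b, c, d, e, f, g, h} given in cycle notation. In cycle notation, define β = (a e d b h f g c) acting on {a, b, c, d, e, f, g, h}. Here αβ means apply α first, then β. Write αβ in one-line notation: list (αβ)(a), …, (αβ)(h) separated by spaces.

d a g b e h f c

(αβ)(x) = β(α(x)). Computing each image: β(α(a)) = β(e) = d, β(α(b)) = β(c) = a, β(α(c)) = β(f) = g, β(α(d)) = β(d) = b, β(α(e)) = β(a) = e, β(α(f)) = β(b) = h, β(α(g)) = β(h) = f, β(α(h)) = β(g) = c.
Hence αβ = [d a g b e h f c].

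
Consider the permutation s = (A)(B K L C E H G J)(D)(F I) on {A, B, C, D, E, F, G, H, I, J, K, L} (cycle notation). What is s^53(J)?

J lies in the 8-cycle (B K L C E H G J).
Since the cycle has length 8, s^53 acts on it the same as s^5 (53 mod 8 = 5).
Advancing 5 steps from J: J → B → K → L → C → E.

E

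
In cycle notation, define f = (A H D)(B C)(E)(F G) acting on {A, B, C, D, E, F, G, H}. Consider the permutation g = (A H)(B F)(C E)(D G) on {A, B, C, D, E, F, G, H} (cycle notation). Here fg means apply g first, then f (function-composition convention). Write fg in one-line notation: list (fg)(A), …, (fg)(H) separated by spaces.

Chase each element through g then f: A → H → D; B → F → G; C → E → E; D → G → F; E → C → B; F → B → C; G → D → A; H → A → H.
Collecting the images, fg = [D G E F B C A H].

D G E F B C A H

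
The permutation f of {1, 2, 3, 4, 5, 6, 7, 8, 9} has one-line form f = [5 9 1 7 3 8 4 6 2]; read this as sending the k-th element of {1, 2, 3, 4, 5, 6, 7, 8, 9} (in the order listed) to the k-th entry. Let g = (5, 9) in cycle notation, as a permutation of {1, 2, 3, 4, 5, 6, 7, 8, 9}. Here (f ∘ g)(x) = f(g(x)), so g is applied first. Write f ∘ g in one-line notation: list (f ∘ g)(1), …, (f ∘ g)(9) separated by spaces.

5 9 1 7 2 8 4 6 3

(f ∘ g)(x) = f(g(x)). Computing each image: f(g(1)) = f(1) = 5, f(g(2)) = f(2) = 9, f(g(3)) = f(3) = 1, f(g(4)) = f(4) = 7, f(g(5)) = f(9) = 2, f(g(6)) = f(6) = 8, f(g(7)) = f(7) = 4, f(g(8)) = f(8) = 6, f(g(9)) = f(5) = 3.
Hence f ∘ g = [5 9 1 7 2 8 4 6 3].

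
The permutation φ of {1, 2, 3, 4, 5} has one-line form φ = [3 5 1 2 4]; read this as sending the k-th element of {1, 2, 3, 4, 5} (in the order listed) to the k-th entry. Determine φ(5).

5 is element number 5 of the domain, and entry number 5 of the one-line form is 4, so φ(5) = 4.

4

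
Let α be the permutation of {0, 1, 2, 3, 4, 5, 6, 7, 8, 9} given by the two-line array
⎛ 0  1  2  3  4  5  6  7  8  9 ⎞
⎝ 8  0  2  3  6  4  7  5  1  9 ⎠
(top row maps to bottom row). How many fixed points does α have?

The fixed points (elements with α(x) = x) are {2, 3, 9}, so there are 3.

3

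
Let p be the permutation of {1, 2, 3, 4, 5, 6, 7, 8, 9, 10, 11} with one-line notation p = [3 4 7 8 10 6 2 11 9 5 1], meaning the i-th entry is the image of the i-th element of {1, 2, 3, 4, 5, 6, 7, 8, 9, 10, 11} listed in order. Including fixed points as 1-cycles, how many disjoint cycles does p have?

The cycle decomposition is (1, 3, 7, 2, 4, 8, 11)(5, 10)(6)(9), which has 4 cycles (counting 1-cycles).

4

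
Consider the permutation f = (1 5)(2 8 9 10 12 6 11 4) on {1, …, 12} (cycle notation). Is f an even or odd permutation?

even

The cycle lengths are 8, 2, 1, 1.
A cycle is odd iff its length is even; f has 2 even-length cycles, so sgn(f) = (−1)^2 and f is even.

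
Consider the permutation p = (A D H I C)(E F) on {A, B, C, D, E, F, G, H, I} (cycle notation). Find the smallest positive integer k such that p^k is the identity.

The disjoint cycles have lengths 5, 2, 1, 1.
The order of p is the least common multiple of its cycle lengths: lcm(5, 2) = 10.

10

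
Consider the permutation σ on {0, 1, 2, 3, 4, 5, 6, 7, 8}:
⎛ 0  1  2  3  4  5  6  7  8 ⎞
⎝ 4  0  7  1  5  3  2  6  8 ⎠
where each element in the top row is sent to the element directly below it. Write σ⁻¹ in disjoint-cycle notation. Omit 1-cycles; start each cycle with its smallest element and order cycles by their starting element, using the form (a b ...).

(0 1 3 5 4)(2 6 7)

The cycle decomposition of σ is (0 4 5 3 1)(2 7 6).
Reversing each cycle (and rotating so the smallest element leads) gives σ⁻¹ = (0 1 3 5 4)(2 6 7).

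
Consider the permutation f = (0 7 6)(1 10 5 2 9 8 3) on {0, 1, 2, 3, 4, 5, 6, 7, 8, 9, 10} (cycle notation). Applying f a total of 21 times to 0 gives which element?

0 lies in the 3-cycle (0 7 6).
Since the cycle has length 3, f^21 acts on it the same as f^0 (21 mod 3 = 0).
So f^21(0) = 0.

0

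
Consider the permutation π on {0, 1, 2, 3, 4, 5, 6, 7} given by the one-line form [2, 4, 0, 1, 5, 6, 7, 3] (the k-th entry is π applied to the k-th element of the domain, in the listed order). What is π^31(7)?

3

Tracing 7 → 3 → … returns to 7 after 6 steps, so 7 lies in a 6-cycle (1, 4, 5, 6, 7, 3).
Since the cycle has length 6, π^31 acts on it the same as π^1 (31 mod 6 = 1).
Advancing 1 step from 7: 7 → 3.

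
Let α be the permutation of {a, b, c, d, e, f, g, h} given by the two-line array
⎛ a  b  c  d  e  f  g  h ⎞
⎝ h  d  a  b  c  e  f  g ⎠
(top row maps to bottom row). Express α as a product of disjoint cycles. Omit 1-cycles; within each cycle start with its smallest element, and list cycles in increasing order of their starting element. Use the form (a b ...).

(a h g f e c)(b d)

Iterating α from a gives a → h → g → f → e → c → a; that is the 6-cycle (a h g f e c).
Continuing from each remaining unvisited element yields (a h g f e c)(b d).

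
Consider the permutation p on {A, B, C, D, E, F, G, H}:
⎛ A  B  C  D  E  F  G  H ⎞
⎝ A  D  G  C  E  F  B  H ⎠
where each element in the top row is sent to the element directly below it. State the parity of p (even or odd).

odd

In disjoint-cycle form the cycle lengths are 4, 1, 1, 1, 1.
A cycle is odd iff its length is even; p has 1 even-length cycle, so sgn(p) = (−1)^1 and p is odd.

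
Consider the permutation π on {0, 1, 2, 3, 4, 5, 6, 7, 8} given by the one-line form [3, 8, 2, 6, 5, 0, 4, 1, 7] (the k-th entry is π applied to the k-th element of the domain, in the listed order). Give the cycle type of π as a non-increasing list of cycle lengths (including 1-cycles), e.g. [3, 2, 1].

[5, 3, 1]

The disjoint cycles are (0, 3, 6, 4, 5)(1, 8, 7)(2), with lengths 5, 3, 1 in non-increasing order.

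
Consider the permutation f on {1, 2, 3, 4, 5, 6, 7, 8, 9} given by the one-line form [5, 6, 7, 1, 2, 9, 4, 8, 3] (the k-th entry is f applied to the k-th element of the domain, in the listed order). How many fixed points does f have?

1

The fixed points (elements with f(x) = x) are {8}, so there is 1.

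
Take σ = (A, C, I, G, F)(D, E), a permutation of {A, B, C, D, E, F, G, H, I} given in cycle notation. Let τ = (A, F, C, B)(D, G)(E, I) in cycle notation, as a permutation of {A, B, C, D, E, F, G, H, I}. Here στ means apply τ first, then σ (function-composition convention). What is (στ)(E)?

τ(E) = I, then σ(I) = G; composing gives (στ)(E) = G.

G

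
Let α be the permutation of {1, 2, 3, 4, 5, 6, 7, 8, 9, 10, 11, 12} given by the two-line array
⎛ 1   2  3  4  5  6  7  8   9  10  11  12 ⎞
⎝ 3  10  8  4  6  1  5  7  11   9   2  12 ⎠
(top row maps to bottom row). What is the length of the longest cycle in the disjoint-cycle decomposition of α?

Decomposing into disjoint cycles gives (1 3 8 7 5 6)(2 10 9 11); the longest has length 6.

6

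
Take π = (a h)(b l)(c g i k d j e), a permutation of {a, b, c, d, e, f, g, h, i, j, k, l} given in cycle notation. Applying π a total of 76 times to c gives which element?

e

c lies in the 7-cycle (c g i k d j e).
Since the cycle has length 7, π^76 acts on it the same as π^6 (76 mod 7 = 6).
Advancing 6 steps from c: c → g → i → k → d → j → e.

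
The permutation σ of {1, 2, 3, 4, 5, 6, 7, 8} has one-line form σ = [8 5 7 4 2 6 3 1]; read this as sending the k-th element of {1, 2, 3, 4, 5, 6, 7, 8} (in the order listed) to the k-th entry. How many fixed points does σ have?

The fixed points (elements with σ(x) = x) are {4, 6}, so there are 2.

2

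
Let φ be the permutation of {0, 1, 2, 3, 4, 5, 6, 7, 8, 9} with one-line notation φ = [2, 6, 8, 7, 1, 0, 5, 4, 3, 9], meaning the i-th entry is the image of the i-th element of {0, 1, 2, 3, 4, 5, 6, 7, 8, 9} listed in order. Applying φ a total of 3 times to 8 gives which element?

Tracing 8 → 3 → … returns to 8 after 9 steps, so 8 lies in a 9-cycle (0, 2, 8, 3, 7, 4, 1, 6, 5).
Stepping 3 places around the cycle: 8 → 3 → 7 → 4.

4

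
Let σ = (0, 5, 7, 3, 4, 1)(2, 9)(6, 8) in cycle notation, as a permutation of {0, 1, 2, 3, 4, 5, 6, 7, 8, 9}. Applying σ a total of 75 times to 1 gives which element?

7

1 lies in the 6-cycle (0, 5, 7, 3, 4, 1).
Since the cycle has length 6, σ^75 acts on it the same as σ^3 (75 mod 6 = 3).
Stepping 3 places around the cycle: 1 → 0 → 5 → 7.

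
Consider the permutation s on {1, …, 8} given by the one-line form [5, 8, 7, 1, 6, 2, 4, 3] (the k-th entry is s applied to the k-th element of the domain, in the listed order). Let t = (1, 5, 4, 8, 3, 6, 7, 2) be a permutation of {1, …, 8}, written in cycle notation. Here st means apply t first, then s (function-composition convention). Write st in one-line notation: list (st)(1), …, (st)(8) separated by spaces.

For each element, apply t then s: 1 → 5 → 6; 2 → 1 → 5; 3 → 6 → 2; 4 → 8 → 3; 5 → 4 → 1; 6 → 7 → 4; 7 → 2 → 8; 8 → 3 → 7.
So st in one-line form is 6 5 2 3 1 4 8 7.

6 5 2 3 1 4 8 7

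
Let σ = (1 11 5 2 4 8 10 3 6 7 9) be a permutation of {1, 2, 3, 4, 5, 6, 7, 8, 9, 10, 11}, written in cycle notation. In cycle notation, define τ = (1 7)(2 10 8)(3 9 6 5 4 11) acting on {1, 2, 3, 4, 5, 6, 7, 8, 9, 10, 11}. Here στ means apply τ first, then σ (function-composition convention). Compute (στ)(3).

τ(3) = 9, then σ(9) = 1; composing gives (στ)(3) = 1.

1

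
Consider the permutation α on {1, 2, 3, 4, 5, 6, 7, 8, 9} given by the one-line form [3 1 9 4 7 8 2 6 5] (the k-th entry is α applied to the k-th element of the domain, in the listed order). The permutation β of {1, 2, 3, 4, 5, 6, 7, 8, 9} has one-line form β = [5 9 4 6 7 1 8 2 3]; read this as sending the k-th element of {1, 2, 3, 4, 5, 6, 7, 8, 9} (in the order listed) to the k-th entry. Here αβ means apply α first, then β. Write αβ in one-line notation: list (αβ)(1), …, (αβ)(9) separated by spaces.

(αβ)(x) = β(α(x)). Computing each image: β(α(1)) = β(3) = 4, β(α(2)) = β(1) = 5, β(α(3)) = β(9) = 3, β(α(4)) = β(4) = 6, β(α(5)) = β(7) = 8, β(α(6)) = β(8) = 2, β(α(7)) = β(2) = 9, β(α(8)) = β(6) = 1, β(α(9)) = β(5) = 7.
Hence αβ = [4 5 3 6 8 2 9 1 7].

4 5 3 6 8 2 9 1 7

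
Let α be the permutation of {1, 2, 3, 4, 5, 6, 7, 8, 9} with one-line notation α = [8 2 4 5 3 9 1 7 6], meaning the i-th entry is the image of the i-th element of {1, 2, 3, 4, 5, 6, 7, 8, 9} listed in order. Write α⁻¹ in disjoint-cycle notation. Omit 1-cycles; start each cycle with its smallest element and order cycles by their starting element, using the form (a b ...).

(1 7 8)(3 5 4)(6 9)

First write α in disjoint cycles: (1 8 7)(3 4 5)(6 9).
Reversing each cycle (and rotating so the smallest element leads) gives α⁻¹ = (1 7 8)(3 5 4)(6 9).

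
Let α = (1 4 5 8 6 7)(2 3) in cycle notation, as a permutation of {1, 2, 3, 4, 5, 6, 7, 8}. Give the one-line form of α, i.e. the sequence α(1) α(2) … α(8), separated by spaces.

Each element maps to the next entry in its cycle (wrapping to the front): 1→4, 2→3, 3→2, 4→5, 5→8, 6→7, 7→1, 8→6.
So the one-line form is 4 3 2 5 8 7 1 6.

4 3 2 5 8 7 1 6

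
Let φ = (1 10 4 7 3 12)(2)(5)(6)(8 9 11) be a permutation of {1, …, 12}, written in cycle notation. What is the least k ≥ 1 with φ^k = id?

6

The cycle type of φ is (6, 3, 1, 1, 1).
The order of φ is the least common multiple of its cycle lengths: lcm(6, 3) = 6.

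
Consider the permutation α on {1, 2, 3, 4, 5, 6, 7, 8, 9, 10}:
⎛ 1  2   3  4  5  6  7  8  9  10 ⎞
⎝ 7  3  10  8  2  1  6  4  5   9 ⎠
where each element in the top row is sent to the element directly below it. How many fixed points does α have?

0

No element satisfies α(x) = x, so there are 0 fixed points.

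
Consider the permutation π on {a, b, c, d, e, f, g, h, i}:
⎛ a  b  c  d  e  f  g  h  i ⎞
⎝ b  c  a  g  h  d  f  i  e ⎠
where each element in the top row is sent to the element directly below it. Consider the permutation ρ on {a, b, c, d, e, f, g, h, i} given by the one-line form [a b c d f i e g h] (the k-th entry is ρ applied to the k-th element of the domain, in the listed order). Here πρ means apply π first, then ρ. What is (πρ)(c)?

(πρ)(c) = ρ(π(c)). π(c) = a, then ρ(a) = a. So (πρ)(c) = a.

a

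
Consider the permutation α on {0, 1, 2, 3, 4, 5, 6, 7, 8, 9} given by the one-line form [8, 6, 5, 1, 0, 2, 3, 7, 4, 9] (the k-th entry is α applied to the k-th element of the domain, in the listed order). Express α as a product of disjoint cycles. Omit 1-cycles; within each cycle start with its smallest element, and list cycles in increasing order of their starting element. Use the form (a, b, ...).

(0, 8, 4)(1, 6, 3)(2, 5)

Iterating α from 0 gives 0 → 8 → 4 → 0; that is the 3-cycle (0, 8, 4).
Continuing from each remaining unvisited element yields (0, 8, 4)(1, 6, 3)(2, 5).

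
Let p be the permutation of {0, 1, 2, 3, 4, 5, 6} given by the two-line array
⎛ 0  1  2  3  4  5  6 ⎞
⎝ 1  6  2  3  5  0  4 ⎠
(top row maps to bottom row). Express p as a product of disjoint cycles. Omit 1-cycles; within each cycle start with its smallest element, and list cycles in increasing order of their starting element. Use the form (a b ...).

From 0: 0 → 1 → 6 → 4 → 5 → 0, closing the cycle (0 1 6 4 5).
Repeating from the next unused element and collecting all non-trivial cycles gives (0 1 6 4 5).

(0 1 6 4 5)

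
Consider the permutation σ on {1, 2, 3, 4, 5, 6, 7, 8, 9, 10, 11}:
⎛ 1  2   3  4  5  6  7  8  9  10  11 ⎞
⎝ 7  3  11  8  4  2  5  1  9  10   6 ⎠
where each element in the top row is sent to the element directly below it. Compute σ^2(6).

Tracing 6 → 2 → … returns to 6 after 4 steps, so 6 lies in a 4-cycle (2, 3, 11, 6).
Advancing 2 steps from 6: 6 → 2 → 3.

3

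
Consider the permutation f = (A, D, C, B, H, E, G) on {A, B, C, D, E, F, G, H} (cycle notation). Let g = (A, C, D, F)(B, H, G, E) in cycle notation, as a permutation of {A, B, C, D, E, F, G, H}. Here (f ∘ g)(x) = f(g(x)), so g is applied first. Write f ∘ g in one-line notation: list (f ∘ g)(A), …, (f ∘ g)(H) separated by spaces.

B E C F H D G A

Chase each element through g then f: A → C → B; B → H → E; C → D → C; D → F → F; E → B → H; F → A → D; G → E → G; H → G → A.
Collecting the images, f ∘ g = [B E C F H D G A].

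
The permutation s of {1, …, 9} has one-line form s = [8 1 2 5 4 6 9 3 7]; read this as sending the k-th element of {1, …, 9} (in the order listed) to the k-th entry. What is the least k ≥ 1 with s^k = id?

4

Writing s as disjoint cycles, the cycle lengths are 4, 2, 2, 1.
Since disjoint cycles commute, ord(s) = lcm(4, 2, 2) = 4.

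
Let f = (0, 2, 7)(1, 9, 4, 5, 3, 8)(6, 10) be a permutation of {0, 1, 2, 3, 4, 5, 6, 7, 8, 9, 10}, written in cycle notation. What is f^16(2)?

2 lies in the 3-cycle (0, 2, 7).
Powers repeat with period 3 on this cycle, and 16 mod 3 = 1, so f^16(2) = f^1(2).
Stepping 1 place around the cycle: 2 → 7.

7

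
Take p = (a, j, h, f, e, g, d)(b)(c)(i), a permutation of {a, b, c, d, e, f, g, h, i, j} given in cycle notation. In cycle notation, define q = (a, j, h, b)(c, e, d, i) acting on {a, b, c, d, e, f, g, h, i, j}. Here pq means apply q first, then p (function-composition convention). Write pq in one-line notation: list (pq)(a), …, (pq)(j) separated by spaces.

For each element, apply q then p: a → j → h; b → a → j; c → e → g; d → i → i; e → d → a; f → f → e; g → g → d; h → b → b; i → c → c; j → h → f.
Collecting the images, pq = [h j g i a e d b c f].

h j g i a e d b c f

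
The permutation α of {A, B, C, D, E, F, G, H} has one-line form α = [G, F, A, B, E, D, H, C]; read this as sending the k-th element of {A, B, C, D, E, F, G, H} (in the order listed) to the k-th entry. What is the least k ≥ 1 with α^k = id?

12

Decomposing into disjoint cycles gives cycle lengths 4, 3, 1.
Since disjoint cycles commute, ord(α) = lcm(4, 3) = 12.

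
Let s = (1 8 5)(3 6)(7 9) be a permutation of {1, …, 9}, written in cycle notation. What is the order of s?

The cycle type of s is (3, 2, 2, 1, 1).
The order is lcm(3, 2, 2) = 6.

6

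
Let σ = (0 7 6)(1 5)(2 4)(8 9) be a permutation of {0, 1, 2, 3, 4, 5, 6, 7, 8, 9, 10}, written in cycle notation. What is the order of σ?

The disjoint cycles have lengths 3, 2, 2, 2, 1, 1.
The order is lcm(3, 2, 2, 2) = 6.

6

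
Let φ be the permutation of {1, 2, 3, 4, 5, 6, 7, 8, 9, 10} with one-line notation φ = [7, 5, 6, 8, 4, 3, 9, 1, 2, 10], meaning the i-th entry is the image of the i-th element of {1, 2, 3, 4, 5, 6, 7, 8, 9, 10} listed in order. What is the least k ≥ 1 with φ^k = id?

Decomposing into disjoint cycles gives cycle lengths 7, 2, 1.
Since disjoint cycles commute, ord(φ) = lcm(7, 2) = 14.

14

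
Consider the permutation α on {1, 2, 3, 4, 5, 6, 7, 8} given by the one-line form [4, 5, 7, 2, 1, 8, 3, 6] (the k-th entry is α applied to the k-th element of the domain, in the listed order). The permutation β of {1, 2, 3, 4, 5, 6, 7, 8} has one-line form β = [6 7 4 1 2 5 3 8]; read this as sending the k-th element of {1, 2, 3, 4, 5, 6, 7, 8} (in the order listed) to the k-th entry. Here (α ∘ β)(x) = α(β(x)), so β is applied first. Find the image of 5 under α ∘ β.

First apply β: β(5) = 2, then α(2) = 5. Thus (α ∘ β)(5) = 5.

5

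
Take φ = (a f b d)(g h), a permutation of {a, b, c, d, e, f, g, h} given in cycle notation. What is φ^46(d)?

d lies in the 4-cycle (a f b d).
Powers repeat with period 4 on this cycle, and 46 mod 4 = 2, so φ^46(d) = φ^2(d).
Advancing 2 steps from d: d → a → f.

f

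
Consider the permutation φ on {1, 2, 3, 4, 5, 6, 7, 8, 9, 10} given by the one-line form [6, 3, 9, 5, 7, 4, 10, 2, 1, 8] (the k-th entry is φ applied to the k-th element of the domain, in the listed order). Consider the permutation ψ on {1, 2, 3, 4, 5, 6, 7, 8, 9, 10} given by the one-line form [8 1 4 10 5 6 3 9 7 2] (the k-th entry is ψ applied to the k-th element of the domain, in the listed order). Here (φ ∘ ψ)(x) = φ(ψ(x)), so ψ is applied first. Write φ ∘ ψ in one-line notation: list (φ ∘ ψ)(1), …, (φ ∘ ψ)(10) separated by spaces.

(φ ∘ ψ)(x) = φ(ψ(x)). Computing each image: φ(ψ(1)) = φ(8) = 2, φ(ψ(2)) = φ(1) = 6, φ(ψ(3)) = φ(4) = 5, φ(ψ(4)) = φ(10) = 8, φ(ψ(5)) = φ(5) = 7, φ(ψ(6)) = φ(6) = 4, φ(ψ(7)) = φ(3) = 9, φ(ψ(8)) = φ(9) = 1, φ(ψ(9)) = φ(7) = 10, φ(ψ(10)) = φ(2) = 3.
Hence φ ∘ ψ = [2 6 5 8 7 4 9 1 10 3].

2 6 5 8 7 4 9 1 10 3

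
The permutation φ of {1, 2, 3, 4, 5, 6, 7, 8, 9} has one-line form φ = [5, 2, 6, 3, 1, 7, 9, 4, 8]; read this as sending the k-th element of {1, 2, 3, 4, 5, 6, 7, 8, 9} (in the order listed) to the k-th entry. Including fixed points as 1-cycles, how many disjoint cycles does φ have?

The cycle decomposition is (1 5)(2)(3 6 7 9 8 4), which has 3 cycles (counting 1-cycles).

3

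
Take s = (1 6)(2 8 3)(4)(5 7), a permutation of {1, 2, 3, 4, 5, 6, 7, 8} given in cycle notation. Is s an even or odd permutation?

The cycle lengths are 3, 2, 2, 1.
A cycle is odd iff its length is even; s has 2 even-length cycles, so sgn(s) = (−1)^2 and s is even.

even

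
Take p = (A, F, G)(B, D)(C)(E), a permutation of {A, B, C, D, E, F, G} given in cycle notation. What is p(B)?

Within (B, D), B ↦ D.

D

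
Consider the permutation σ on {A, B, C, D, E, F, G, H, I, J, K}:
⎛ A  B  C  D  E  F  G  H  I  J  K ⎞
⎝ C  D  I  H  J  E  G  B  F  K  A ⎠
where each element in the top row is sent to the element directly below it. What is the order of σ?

21

Decomposing into disjoint cycles gives cycle lengths 7, 3, 1.
Since disjoint cycles commute, ord(σ) = lcm(7, 3) = 21.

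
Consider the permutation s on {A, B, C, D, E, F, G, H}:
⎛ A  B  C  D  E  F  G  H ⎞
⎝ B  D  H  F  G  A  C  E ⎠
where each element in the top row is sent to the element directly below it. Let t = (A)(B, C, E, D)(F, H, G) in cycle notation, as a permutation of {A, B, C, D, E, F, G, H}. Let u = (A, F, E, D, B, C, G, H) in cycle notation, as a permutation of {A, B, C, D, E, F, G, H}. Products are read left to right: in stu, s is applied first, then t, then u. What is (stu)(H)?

B

(stu)(H) = u(t(s(H))). s(H) = E, then t(E) = D, then u(D) = B, so the result is B.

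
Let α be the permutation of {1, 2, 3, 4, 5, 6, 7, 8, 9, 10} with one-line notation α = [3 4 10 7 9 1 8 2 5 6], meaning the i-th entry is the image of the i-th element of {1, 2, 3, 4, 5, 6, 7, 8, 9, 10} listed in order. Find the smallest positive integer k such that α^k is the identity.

The disjoint-cycle form of α has cycle lengths 4, 4, 2.
The order of α is the least common multiple of its cycle lengths: lcm(4, 4, 2) = 4.

4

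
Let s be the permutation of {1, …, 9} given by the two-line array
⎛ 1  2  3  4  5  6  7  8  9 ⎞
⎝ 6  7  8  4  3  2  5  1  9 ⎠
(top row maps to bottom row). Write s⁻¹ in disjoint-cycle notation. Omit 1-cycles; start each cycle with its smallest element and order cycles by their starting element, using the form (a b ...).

(1 8 3 5 7 2 6)

First write s in disjoint cycles: (1 6 2 7 5 3 8).
Reversing each cycle (and rotating so the smallest element leads) gives s⁻¹ = (1 8 3 5 7 2 6).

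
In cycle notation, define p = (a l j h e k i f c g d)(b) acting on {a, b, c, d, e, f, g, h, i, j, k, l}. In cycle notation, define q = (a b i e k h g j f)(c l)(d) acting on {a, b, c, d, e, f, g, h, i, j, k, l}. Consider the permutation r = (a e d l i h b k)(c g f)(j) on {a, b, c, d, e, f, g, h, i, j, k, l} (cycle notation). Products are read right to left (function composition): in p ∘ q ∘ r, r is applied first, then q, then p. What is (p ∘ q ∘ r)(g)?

l

Chase g: r(g) = f; q(f) = a; p(a) = l. Hence (p ∘ q ∘ r)(g) = l.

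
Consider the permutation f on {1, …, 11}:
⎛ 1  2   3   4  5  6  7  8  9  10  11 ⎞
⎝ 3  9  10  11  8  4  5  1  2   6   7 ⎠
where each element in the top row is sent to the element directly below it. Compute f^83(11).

Tracing 11 → 7 → … returns to 11 after 9 steps, so 11 lies in a 9-cycle (1 3 10 6 4 11 7 5 8).
On a 9-cycle, f^9 is the identity, so f^83 = f^2 there (83 ≡ 2 mod 9).
Advancing 2 steps from 11: 11 → 7 → 5.

5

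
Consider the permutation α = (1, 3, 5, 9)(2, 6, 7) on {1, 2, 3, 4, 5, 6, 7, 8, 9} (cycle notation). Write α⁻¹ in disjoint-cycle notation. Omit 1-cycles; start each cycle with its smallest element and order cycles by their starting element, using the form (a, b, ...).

If α sends a → b within a cycle, α⁻¹ sends b → a; equivalently, reverse each cycle.
Reversing each cycle of α and rotating so the smallest element leads gives (1, 9, 5, 3)(2, 7, 6).

(1, 9, 5, 3)(2, 7, 6)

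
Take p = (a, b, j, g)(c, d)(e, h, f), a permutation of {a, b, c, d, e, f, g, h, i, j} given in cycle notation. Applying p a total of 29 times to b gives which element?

b lies in the 4-cycle (a, b, j, g).
Since the cycle has length 4, p^29 acts on it the same as p^1 (29 mod 4 = 1).
Advancing 1 step from b: b → j.

j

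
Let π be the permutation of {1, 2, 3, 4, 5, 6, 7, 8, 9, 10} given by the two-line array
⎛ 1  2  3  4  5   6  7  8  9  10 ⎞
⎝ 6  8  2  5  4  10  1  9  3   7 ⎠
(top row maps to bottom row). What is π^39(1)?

Tracing 1 → 6 → … returns to 1 after 4 steps, so 1 lies in a 4-cycle (1 6 10 7).
On a 4-cycle, π^4 is the identity, so π^39 = π^3 there (39 ≡ 3 mod 4).
Stepping 3 places around the cycle: 1 → 6 → 10 → 7.

7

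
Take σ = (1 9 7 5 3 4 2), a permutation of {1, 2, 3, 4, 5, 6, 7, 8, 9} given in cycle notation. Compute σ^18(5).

1

5 lies in the 7-cycle (1 9 7 5 3 4 2).
Since the cycle has length 7, σ^18 acts on it the same as σ^4 (18 mod 7 = 4).
Advancing 4 steps from 5: 5 → 3 → 4 → 2 → 1.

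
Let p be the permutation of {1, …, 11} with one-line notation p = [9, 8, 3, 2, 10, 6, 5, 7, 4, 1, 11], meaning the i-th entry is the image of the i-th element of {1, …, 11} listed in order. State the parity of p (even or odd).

odd

In disjoint-cycle form the cycle lengths are 8, 1, 1, 1.
A cycle of length ℓ contributes ℓ−1 transpositions, so p is a product of 7 transpositions — odd.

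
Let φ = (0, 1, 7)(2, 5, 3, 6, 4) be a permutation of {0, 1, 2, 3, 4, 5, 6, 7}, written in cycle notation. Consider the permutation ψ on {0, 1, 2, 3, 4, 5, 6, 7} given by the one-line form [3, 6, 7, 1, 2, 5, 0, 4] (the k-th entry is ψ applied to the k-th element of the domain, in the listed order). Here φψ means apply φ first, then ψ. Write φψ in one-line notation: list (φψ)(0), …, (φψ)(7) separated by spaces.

6 4 5 0 7 1 2 3

Chase each element through φ then ψ: 0 → 1 → 6; 1 → 7 → 4; 2 → 5 → 5; 3 → 6 → 0; 4 → 2 → 7; 5 → 3 → 1; 6 → 4 → 2; 7 → 0 → 3.
Collecting the images, φψ = [6 4 5 0 7 1 2 3].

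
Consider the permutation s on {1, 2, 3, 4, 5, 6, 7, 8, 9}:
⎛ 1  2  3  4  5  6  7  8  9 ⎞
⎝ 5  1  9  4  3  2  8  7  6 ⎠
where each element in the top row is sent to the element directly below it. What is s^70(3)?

Tracing 3 → 9 → … returns to 3 after 6 steps, so 3 lies in a 6-cycle (1, 5, 3, 9, 6, 2).
Since the cycle has length 6, s^70 acts on it the same as s^4 (70 mod 6 = 4).
Stepping 4 places around the cycle: 3 → 9 → 6 → 2 → 1.

1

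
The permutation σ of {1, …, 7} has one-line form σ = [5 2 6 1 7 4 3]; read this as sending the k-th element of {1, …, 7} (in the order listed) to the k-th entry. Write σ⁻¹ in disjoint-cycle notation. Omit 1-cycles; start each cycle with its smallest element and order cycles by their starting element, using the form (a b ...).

(1 4 6 3 7 5)

The cycle decomposition of σ is (1 5 7 3 6 4).
Reversing each cycle (and rotating so the smallest element leads) gives σ⁻¹ = (1 4 6 3 7 5).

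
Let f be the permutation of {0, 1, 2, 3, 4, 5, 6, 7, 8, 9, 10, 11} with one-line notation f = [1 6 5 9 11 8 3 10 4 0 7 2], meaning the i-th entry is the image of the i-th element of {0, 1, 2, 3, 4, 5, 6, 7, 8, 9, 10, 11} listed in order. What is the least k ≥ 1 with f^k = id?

10

Decomposing into disjoint cycles gives cycle lengths 5, 5, 2.
Since disjoint cycles commute, ord(f) = lcm(5, 5, 2) = 10.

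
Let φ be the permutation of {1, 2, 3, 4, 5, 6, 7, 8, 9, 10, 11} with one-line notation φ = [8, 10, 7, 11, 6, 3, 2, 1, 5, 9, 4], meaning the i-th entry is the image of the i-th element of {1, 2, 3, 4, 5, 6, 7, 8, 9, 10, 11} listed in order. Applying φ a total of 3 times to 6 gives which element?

2

Tracing 6 → 3 → … returns to 6 after 7 steps, so 6 lies in a 7-cycle (2, 10, 9, 5, 6, 3, 7).
Advancing 3 steps from 6: 6 → 3 → 7 → 2.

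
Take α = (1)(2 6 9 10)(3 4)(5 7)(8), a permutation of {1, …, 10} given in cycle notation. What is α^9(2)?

2 lies in the 4-cycle (2 6 9 10).
Since the cycle has length 4, α^9 acts on it the same as α^1 (9 mod 4 = 1).
Stepping 1 place around the cycle: 2 → 6.

6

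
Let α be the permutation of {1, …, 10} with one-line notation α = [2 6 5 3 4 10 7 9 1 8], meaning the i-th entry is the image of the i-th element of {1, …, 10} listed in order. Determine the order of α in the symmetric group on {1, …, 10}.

6

The disjoint-cycle form of α has cycle lengths 6, 3, 1.
The order is lcm(6, 3) = 6.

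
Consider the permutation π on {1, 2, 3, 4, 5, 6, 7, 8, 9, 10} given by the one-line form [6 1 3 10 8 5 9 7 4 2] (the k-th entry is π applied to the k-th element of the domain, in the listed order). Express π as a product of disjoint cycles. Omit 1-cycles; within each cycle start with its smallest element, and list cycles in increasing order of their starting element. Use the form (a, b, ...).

Start at 1 and follow images: 1 → 6 → 5 → 8 → 7 → 9 → 4 → 10 → 2 → 1, giving the cycle (1, 6, 5, 8, 7, 9, 4, 10, 2).
Continuing from each remaining unvisited element yields (1, 6, 5, 8, 7, 9, 4, 10, 2).

(1, 6, 5, 8, 7, 9, 4, 10, 2)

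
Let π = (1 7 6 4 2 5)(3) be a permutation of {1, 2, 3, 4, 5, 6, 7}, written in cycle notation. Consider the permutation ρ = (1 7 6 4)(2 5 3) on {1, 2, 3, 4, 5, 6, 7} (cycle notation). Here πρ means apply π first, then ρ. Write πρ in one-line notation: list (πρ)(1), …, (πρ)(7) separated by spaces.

6 3 2 5 7 1 4

(πρ)(x) = ρ(π(x)). Computing each image: ρ(π(1)) = ρ(7) = 6, ρ(π(2)) = ρ(5) = 3, ρ(π(3)) = ρ(3) = 2, ρ(π(4)) = ρ(2) = 5, ρ(π(5)) = ρ(1) = 7, ρ(π(6)) = ρ(4) = 1, ρ(π(7)) = ρ(6) = 4.
Hence πρ = [6 3 2 5 7 1 4].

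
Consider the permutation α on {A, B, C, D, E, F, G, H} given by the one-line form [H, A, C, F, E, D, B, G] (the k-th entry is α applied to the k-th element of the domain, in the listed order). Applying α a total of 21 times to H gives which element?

Tracing H → G → … returns to H after 4 steps, so H lies in a 4-cycle (A, H, G, B).
Powers repeat with period 4 on this cycle, and 21 mod 4 = 1, so α^21(H) = α^1(H).
Stepping 1 place around the cycle: H → G.

G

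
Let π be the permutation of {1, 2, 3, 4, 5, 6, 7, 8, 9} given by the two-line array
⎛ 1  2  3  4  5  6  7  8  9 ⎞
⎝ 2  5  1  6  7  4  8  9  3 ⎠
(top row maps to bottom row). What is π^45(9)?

Tracing 9 → 3 → … returns to 9 after 7 steps, so 9 lies in a 7-cycle (1 2 5 7 8 9 3).
Powers repeat with period 7 on this cycle, and 45 mod 7 = 3, so π^45(9) = π^3(9).
Advancing 3 steps from 9: 9 → 3 → 1 → 2.

2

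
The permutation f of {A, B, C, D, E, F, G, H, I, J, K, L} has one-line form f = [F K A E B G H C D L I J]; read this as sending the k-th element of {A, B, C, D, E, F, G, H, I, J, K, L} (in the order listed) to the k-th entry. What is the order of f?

Writing f as disjoint cycles, the cycle lengths are 5, 5, 2.
The order of f is the least common multiple of its cycle lengths: lcm(5, 5, 2) = 10.

10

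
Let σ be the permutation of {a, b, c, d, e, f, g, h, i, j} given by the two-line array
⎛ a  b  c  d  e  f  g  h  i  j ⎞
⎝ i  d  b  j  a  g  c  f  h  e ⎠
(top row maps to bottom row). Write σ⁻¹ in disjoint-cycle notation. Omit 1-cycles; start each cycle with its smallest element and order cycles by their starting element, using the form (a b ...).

(a e j d b c g f h i)

The cycle decomposition of σ is (a i h f g c b d j e).
Reversing each cycle (and rotating so the smallest element leads) gives σ⁻¹ = (a e j d b c g f h i).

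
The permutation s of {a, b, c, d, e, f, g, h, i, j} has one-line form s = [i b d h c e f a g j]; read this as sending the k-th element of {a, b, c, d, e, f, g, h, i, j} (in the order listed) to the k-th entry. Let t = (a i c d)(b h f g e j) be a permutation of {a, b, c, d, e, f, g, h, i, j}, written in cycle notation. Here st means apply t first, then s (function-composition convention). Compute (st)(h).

t(h) = f, then s(f) = e; composing gives (st)(h) = e.

e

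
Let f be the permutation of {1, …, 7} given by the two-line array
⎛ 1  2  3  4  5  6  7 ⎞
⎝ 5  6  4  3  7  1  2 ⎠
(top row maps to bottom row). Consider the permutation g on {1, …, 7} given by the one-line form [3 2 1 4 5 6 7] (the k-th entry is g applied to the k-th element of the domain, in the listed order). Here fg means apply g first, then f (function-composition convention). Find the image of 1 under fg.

4

First apply g: g(1) = 3, then f(3) = 4. Thus (fg)(1) = 4.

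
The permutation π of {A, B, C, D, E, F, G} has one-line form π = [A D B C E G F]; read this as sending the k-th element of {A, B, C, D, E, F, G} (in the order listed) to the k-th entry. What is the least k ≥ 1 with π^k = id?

Decomposing into disjoint cycles gives cycle lengths 3, 2, 1, 1.
The order is lcm(3, 2) = 6.

6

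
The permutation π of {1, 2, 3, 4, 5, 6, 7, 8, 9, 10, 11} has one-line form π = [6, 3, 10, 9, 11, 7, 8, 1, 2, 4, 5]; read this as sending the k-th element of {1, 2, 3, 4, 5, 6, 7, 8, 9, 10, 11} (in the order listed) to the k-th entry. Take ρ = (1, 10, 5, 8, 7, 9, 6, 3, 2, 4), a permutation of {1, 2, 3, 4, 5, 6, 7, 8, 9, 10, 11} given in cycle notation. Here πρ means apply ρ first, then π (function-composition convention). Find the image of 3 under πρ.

First apply ρ: ρ(3) = 2, then π(2) = 3. Thus (πρ)(3) = 3.

3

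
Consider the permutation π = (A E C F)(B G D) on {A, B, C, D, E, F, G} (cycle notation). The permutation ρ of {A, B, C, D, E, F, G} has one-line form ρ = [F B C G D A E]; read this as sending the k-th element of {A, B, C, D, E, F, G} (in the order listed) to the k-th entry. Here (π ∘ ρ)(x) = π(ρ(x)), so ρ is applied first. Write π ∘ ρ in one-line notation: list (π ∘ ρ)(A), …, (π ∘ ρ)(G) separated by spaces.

A G F D B E C

Chase each element through ρ then π: A → F → A; B → B → G; C → C → F; D → G → D; E → D → B; F → A → E; G → E → C.
So π ∘ ρ in one-line form is A G F D B E C.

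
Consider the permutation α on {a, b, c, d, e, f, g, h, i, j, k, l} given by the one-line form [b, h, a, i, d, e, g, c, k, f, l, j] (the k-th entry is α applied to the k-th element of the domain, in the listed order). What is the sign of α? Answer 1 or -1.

In disjoint-cycle form the cycle lengths are 7, 4, 1.
A cycle of length ℓ contributes ℓ−1 transpositions, so α is a product of 6 + 3 = 9 transpositions — odd.

-1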